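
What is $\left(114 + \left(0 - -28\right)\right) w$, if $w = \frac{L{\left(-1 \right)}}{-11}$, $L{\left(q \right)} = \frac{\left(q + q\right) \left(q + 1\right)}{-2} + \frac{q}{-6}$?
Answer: $- \frac{71}{33} \approx -2.1515$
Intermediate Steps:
$L{\left(q \right)} = - \frac{q}{6} - q \left(1 + q\right)$ ($L{\left(q \right)} = 2 q \left(1 + q\right) \left(- \frac{1}{2}\right) + q \left(- \frac{1}{6}\right) = 2 q \left(1 + q\right) \left(- \frac{1}{2}\right) - \frac{q}{6} = - q \left(1 + q\right) - \frac{q}{6} = - \frac{q}{6} - q \left(1 + q\right)$)
$w = - \frac{1}{66}$ ($w = \frac{\left(- \frac{1}{6}\right) \left(-1\right) \left(7 + 6 \left(-1\right)\right)}{-11} = \left(- \frac{1}{6}\right) \left(-1\right) \left(7 - 6\right) \left(- \frac{1}{11}\right) = \left(- \frac{1}{6}\right) \left(-1\right) 1 \left(- \frac{1}{11}\right) = \frac{1}{6} \left(- \frac{1}{11}\right) = - \frac{1}{66} \approx -0.015152$)
$\left(114 + \left(0 - -28\right)\right) w = \left(114 + \left(0 - -28\right)\right) \left(- \frac{1}{66}\right) = \left(114 + \left(0 + 28\right)\right) \left(- \frac{1}{66}\right) = \left(114 + 28\right) \left(- \frac{1}{66}\right) = 142 \left(- \frac{1}{66}\right) = - \frac{71}{33}$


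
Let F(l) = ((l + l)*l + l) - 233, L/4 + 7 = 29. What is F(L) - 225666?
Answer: -210323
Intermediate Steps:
L = 88 (L = -28 + 4*29 = -28 + 116 = 88)
F(l) = -233 + l + 2*l**2 (F(l) = ((2*l)*l + l) - 233 = (2*l**2 + l) - 233 = (l + 2*l**2) - 233 = -233 + l + 2*l**2)
F(L) - 225666 = (-233 + 88 + 2*88**2) - 225666 = (-233 + 88 + 2*7744) - 225666 = (-233 + 88 + 15488) - 225666 = 15343 - 225666 = -210323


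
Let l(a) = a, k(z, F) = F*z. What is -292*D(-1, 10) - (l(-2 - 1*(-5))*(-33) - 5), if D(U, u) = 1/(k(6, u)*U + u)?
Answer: 2746/25 ≈ 109.84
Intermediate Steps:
D(U, u) = 1/(u + 6*U*u) (D(U, u) = 1/((u*6)*U + u) = 1/((6*u)*U + u) = 1/(6*U*u + u) = 1/(u + 6*U*u))
-292*D(-1, 10) - (l(-2 - 1*(-5))*(-33) - 5) = -292/(10*(1 + 6*(-1))) - ((-2 - 1*(-5))*(-33) - 5) = -146/(5*(1 - 6)) - ((-2 + 5)*(-33) - 5) = -146/(5*(-5)) - (3*(-33) - 5) = -146*(-1)/(5*5) - (-99 - 5) = -292*(-1/50) - 1*(-104) = 146/25 + 104 = 2746/25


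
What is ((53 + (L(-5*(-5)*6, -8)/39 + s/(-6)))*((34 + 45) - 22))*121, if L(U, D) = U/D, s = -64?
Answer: 22661243/52 ≈ 4.3579e+5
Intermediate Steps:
((53 + (L(-5*(-5)*6, -8)/39 + s/(-6)))*((34 + 45) - 22))*121 = ((53 + (((-5*(-5)*6)/(-8))/39 - 64/(-6)))*((34 + 45) - 22))*121 = ((53 + (((25*6)*(-1/8))*(1/39) - 64*(-1/6)))*(79 - 22))*121 = ((53 + ((150*(-1/8))*(1/39) + 32/3))*57)*121 = ((53 + (-75/4*1/39 + 32/3))*57)*121 = ((53 + (-25/52 + 32/3))*57)*121 = ((53 + 1589/156)*57)*121 = ((9857/156)*57)*121 = (187283/52)*121 = 22661243/52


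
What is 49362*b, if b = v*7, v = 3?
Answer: 1036602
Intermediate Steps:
b = 21 (b = 3*7 = 21)
49362*b = 49362*21 = 1036602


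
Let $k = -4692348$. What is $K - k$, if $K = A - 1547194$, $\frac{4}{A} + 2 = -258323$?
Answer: $\frac{812471907046}{258325} \approx 3.1452 \cdot 10^{6}$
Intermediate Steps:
$A = - \frac{4}{258325}$ ($A = \frac{4}{-2 - 258323} = \frac{4}{-258325} = 4 \left(- \frac{1}{258325}\right) = - \frac{4}{258325} \approx -1.5484 \cdot 10^{-5}$)
$K = - \frac{399678890054}{258325}$ ($K = - \frac{4}{258325} - 1547194 = - \frac{399678890054}{258325} \approx -1.5472 \cdot 10^{6}$)
$K - k = - \frac{399678890054}{258325} - -4692348 = - \frac{399678890054}{258325} + 4692348 = \frac{812471907046}{258325}$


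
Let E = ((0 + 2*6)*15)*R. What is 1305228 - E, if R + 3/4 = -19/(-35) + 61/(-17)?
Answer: 155403429/119 ≈ 1.3059e+6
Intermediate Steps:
R = -9033/2380 (R = -¾ + (-19/(-35) + 61/(-17)) = -¾ + (-19*(-1/35) + 61*(-1/17)) = -¾ + (19/35 - 61/17) = -¾ - 1812/595 = -9033/2380 ≈ -3.7954)
E = -81297/119 (E = ((0 + 2*6)*15)*(-9033/2380) = ((0 + 12)*15)*(-9033/2380) = (12*15)*(-9033/2380) = 180*(-9033/2380) = -81297/119 ≈ -683.17)
1305228 - E = 1305228 - 1*(-81297/119) = 1305228 + 81297/119 = 155403429/119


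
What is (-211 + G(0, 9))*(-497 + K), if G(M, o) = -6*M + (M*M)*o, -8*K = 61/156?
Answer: 130886887/1248 ≈ 1.0488e+5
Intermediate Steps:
K = -61/1248 (K = -61/(8*156) = -⅛*61/156 = -61/1248 ≈ -0.048878)
G(M, o) = -6*M + o*M² (G(M, o) = -6*M + M²*o = -6*M + o*M²)
(-211 + G(0, 9))*(-497 + K) = (-211 + 0*(-6 + 0*9))*(-497 - 61/1248) = (-211 + 0*(-6 + 0))*(-620317/1248) = (-211 + 0*(-6))*(-620317/1248) = (-211 + 0)*(-620317/1248) = -211*(-620317/1248) = 130886887/1248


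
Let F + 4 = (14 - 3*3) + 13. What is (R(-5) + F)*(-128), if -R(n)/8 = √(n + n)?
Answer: -1792 + 1024*I*√10 ≈ -1792.0 + 3238.2*I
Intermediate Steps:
R(n) = -8*√2*√n (R(n) = -8*√(n + n) = -8*√2*√n)
F = 14 (F = -4 + ((14 - 3*3) + 13) = -4 + ((14 - 9) + 13) = -4 + (5 + 13) = -4 + 18 = 14)
(R(-5) + F)*(-128) = (-8*√2*√(-5) + 14)*(-128) = (-8*√2*I*√5 + 14)*(-128) = (-8*I*√10 + 14)*(-128) = (14 - 8*I*√10)*(-128) = -1792 + 1024*I*√10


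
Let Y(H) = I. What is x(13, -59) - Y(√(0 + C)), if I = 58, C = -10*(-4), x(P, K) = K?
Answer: -117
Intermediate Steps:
C = 40
Y(H) = 58
x(13, -59) - Y(√(0 + C)) = -59 - 1*58 = -59 - 58 = -117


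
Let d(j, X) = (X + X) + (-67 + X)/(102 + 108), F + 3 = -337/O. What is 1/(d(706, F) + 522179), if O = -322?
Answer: 22540/11769819199 ≈ 1.9151e-6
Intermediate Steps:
F = -629/322 (F = -3 - 337/(-322) = -3 - 337*(-1/322) = -3 + 337/322 = -629/322 ≈ -1.9534)
d(j, X) = -67/210 + 421*X/210 (d(j, X) = 2*X + (-67 + X)/210 = 2*X + (-67 + X)*(1/210) = 2*X + (-67/210 + X/210) = -67/210 + 421*X/210)
1/(d(706, F) + 522179) = 1/((-67/210 + (421/210)*(-629/322)) + 522179) = 1/((-67/210 - 264809/67620) + 522179) = 1/(-95461/22540 + 522179) = 1/(11769819199/22540) = 22540/11769819199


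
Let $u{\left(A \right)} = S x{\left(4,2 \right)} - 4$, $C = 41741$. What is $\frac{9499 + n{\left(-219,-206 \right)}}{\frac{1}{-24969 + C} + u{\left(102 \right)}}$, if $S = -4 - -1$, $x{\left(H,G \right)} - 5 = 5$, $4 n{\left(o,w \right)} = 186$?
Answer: $- \frac{160097126}{570247} \approx -280.75$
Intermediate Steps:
$n{\left(o,w \right)} = \frac{93}{2}$ ($n{\left(o,w \right)} = \frac{1}{4} \cdot 186 = \frac{93}{2}$)
$x{\left(H,G \right)} = 10$ ($x{\left(H,G \right)} = 5 + 5 = 10$)
$S = -3$ ($S = -4 + 1 = -3$)
$u{\left(A \right)} = -34$ ($u{\left(A \right)} = \left(-3\right) 10 - 4 = -30 - 4 = -34$)
$\frac{9499 + n{\left(-219,-206 \right)}}{\frac{1}{-24969 + C} + u{\left(102 \right)}} = \frac{9499 + \frac{93}{2}}{\frac{1}{-24969 + 41741} - 34} = \frac{19091}{2 \left(\frac{1}{16772} - 34\right)} = \frac{19091}{2 \left(- \frac{570247}{16772}\right)} = \frac{19091}{2} \left(- \frac{16772}{570247}\right) = - \frac{160097126}{570247}$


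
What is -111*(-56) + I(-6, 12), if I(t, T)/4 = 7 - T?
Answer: 6196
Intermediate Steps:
I(t, T) = 28 - 4*T (I(t, T) = 4*(7 - T) = 28 - 4*T)
-111*(-56) + I(-6, 12) = -111*(-56) + (28 - 4*12) = 6216 + (28 - 48) = 6216 - 20 = 6196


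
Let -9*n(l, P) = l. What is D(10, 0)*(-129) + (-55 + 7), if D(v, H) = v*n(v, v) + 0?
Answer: 4156/3 ≈ 1385.3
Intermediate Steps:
n(l, P) = -l/9
D(v, H) = -v**2/9 (D(v, H) = v*(-v/9) + 0 = -v**2/9 + 0 = -v**2/9)
D(10, 0)*(-129) + (-55 + 7) = -1/9*10**2*(-129) + (-55 + 7) = -1/9*100*(-129) - 48 = -100/9*(-129) - 48 = 4300/3 - 48 = 4156/3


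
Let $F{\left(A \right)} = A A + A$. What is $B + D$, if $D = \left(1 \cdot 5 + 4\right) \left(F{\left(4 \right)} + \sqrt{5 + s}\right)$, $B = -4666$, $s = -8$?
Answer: $-4486 + 9 i \sqrt{3} \approx -4486.0 + 15.588 i$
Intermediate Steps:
$F{\left(A \right)} = A + A^{2}$ ($F{\left(A \right)} = A^{2} + A = A + A^{2}$)
$D = 180 + 9 i \sqrt{3}$ ($D = \left(1 \cdot 5 + 4\right) \left(4 \left(1 + 4\right) + \sqrt{5 - 8}\right) = \left(5 + 4\right) \left(4 \cdot 5 + \sqrt{-3}\right) = 9 \left(20 + i \sqrt{3}\right) = 180 + 9 i \sqrt{3} \approx 180.0 + 15.588 i$)
$B + D = -4666 + \left(180 + 9 i \sqrt{3}\right) = -4486 + 9 i \sqrt{3}$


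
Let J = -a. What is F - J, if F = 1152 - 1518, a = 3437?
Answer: 3071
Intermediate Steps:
F = -366
J = -3437 (J = -1*3437 = -3437)
F - J = -366 - 1*(-3437) = -366 + 3437 = 3071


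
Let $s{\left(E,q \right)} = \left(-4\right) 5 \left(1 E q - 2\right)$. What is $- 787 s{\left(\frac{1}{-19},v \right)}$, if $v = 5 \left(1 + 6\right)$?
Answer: $- \frac{1149020}{19} \approx -60475.0$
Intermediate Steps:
$v = 35$ ($v = 5 \cdot 7 = 35$)
$s{\left(E,q \right)} = 40 - 20 E q$ ($s{\left(E,q \right)} = - 20 \left(E q - 2\right) = - 20 \left(-2 + E q\right) = 40 - 20 E q$)
$- 787 s{\left(\frac{1}{-19},v \right)} = - 787 \left(40 - 20 \frac{1}{-19} \cdot 35\right) = - 787 \left(40 - \left(- \frac{20}{19}\right) 35\right) = - 787 \left(40 + \frac{700}{19}\right) = \left(-787\right) \frac{1460}{19} = - \frac{1149020}{19}$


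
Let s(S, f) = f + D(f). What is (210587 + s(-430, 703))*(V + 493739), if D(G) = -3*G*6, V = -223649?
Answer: 53649597240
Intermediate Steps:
D(G) = -18*G
s(S, f) = -17*f (s(S, f) = f - 18*f = -17*f)
(210587 + s(-430, 703))*(V + 493739) = (210587 - 17*703)*(-223649 + 493739) = (210587 - 11951)*270090 = 198636*270090 = 53649597240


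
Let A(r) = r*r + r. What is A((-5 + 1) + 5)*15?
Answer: 30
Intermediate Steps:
A(r) = r + r² (A(r) = r² + r = r + r²)
A((-5 + 1) + 5)*15 = (((-5 + 1) + 5)*(1 + ((-5 + 1) + 5)))*15 = ((-4 + 5)*(1 + (-4 + 5)))*15 = (1*(1 + 1))*15 = (1*2)*15 = 2*15 = 30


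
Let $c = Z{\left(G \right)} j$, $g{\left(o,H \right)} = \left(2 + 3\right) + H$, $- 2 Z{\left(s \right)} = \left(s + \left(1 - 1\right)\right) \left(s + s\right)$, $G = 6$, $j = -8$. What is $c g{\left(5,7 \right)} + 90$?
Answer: $3546$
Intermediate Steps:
$Z{\left(s \right)} = - s^{2}$ ($Z{\left(s \right)} = - \frac{\left(s + \left(1 - 1\right)\right) \left(s + s\right)}{2} = - \frac{\left(s + 0\right) 2 s}{2} = - \frac{s 2 s}{2} = - \frac{2 s^{2}}{2} = - s^{2}$)
$g{\left(o,H \right)} = 5 + H$
$c = 288$ ($c = - 6^{2} \left(-8\right) = \left(-1\right) 36 \left(-8\right) = \left(-36\right) \left(-8\right) = 288$)
$c g{\left(5,7 \right)} + 90 = 288 \left(5 + 7\right) + 90 = 288 \cdot 12 + 90 = 3456 + 90 = 3546$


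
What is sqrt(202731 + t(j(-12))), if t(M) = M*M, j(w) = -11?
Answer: 2*sqrt(50713) ≈ 450.39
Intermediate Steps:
t(M) = M**2
sqrt(202731 + t(j(-12))) = sqrt(202731 + (-11)**2) = sqrt(202731 + 121) = sqrt(202852) = 2*sqrt(50713)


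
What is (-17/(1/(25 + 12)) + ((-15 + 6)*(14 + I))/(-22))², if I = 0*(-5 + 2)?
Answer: 47004736/121 ≈ 3.8847e+5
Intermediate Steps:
I = 0 (I = 0*(-3) = 0)
(-17/(1/(25 + 12)) + ((-15 + 6)*(14 + I))/(-22))² = (-17/(1/(25 + 12)) + ((-15 + 6)*(14 + 0))/(-22))² = (-17/(1/37) - 9*14*(-1/22))² = (-17/1/37 - 126*(-1/22))² = (-17*37 + 63/11)² = (-629 + 63/11)² = (-6856/11)² = 47004736/121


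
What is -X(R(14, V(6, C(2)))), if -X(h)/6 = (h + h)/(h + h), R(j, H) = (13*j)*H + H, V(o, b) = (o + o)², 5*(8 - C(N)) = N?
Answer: 6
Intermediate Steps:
C(N) = 8 - N/5
V(o, b) = 4*o² (V(o, b) = (2*o)² = 4*o²)
R(j, H) = H + 13*H*j (R(j, H) = 13*H*j + H = H + 13*H*j)
X(h) = -6 (X(h) = -6*(h + h)/(h + h) = -6*2*h/(2*h) = -6*2*h*1/(2*h) = -6*1 = -6)
-X(R(14, V(6, C(2)))) = -1*(-6) = 6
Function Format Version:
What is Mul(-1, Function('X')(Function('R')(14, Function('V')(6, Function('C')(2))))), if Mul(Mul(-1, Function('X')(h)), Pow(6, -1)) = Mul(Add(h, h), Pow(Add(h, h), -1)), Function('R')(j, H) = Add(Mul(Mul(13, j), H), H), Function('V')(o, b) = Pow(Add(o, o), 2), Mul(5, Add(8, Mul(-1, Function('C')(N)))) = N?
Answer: 6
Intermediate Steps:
Function('C')(N) = Add(8, Mul(Rational(-1, 5), N))
Function('V')(o, b) = Mul(4, Pow(o, 2)) (Function('V')(o, b) = Pow(Mul(2, o), 2) = Mul(4, Pow(o, 2)))
Function('R')(j, H) = Add(H, Mul(13, H, j)) (Function('R')(j, H) = Add(Mul(13, H, j), H) = Add(H, Mul(13, H, j)))
Function('X')(h) = -6 (Function('X')(h) = Mul(-6, Mul(Add(h, h), Pow(Add(h, h), -1))) = Mul(-6, Mul(Mul(2, h), Pow(Mul(2, h), -1))) = Mul(-6, Mul(Mul(2, h), Mul(Rational(1, 2), Pow(h, -1)))) = Mul(-6, 1) = -6)
Mul(-1, Function('X')(Function('R')(14, Function('V')(6, Function('C')(2))))) = Mul(-1, -6) = 6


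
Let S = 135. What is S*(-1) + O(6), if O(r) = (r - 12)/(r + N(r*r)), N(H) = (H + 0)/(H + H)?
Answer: -1767/13 ≈ -135.92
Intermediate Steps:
N(H) = 1/2 (N(H) = H/((2*H)) = H*(1/(2*H)) = 1/2)
O(r) = (-12 + r)/(1/2 + r) (O(r) = (r - 12)/(r + 1/2) = (-12 + r)/(1/2 + r))
S*(-1) + O(6) = 135*(-1) + 2*(-12 + 6)/(1 + 2*6) = -135 + 2*(-6)/(1 + 12) = -135 + 2*(-6)/13 = -135 + 2*(1/13)*(-6) = -135 - 12/13 = -1767/13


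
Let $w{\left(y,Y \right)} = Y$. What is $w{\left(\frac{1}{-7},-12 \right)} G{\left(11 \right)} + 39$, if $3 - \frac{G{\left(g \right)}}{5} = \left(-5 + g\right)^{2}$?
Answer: $2019$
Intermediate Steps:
$G{\left(g \right)} = 15 - 5 \left(-5 + g\right)^{2}$
$w{\left(\frac{1}{-7},-12 \right)} G{\left(11 \right)} + 39 = - 12 \left(15 - 5 \left(-5 + 11\right)^{2}\right) + 39 = - 12 \left(15 - 5 \cdot 6^{2}\right) + 39 = - 12 \left(15 - 180\right) + 39 = \left(-12\right) \left(-165\right) + 39 = 1980 + 39 = 2019$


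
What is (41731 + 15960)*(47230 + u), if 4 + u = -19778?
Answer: 1583502568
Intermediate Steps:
u = -19782 (u = -4 - 19778 = -19782)
(41731 + 15960)*(47230 + u) = (41731 + 15960)*(47230 - 19782) = 57691*27448 = 1583502568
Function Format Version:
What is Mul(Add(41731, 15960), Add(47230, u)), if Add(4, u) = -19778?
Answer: 1583502568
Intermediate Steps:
u = -19782 (u = Add(-4, -19778) = -19782)
Mul(Add(41731, 15960), Add(47230, u)) = Mul(Add(41731, 15960), Add(47230, -19782)) = Mul(57691, 27448) = 1583502568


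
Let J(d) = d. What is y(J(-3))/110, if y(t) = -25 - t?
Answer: -⅕ ≈ -0.20000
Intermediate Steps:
y(J(-3))/110 = (-25 - 1*(-3))/110 = (-25 + 3)*(1/110) = -22*1/110 = -⅕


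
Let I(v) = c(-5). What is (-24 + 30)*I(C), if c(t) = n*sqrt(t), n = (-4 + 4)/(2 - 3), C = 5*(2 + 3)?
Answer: 0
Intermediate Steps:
C = 25 (C = 5*5 = 25)
n = 0 (n = 0/(-1) = 0*(-1) = 0)
c(t) = 0 (c(t) = 0*sqrt(t) = 0)
I(v) = 0
(-24 + 30)*I(C) = (-24 + 30)*0 = 6*0 = 0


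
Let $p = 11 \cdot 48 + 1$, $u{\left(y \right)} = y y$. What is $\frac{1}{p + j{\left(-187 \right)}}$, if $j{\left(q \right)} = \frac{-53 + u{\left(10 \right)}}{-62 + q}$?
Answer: $\frac{249}{131674} \approx 0.001891$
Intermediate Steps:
$u{\left(y \right)} = y^{2}$
$p = 529$ ($p = 528 + 1 = 529$)
$j{\left(q \right)} = \frac{47}{-62 + q}$ ($j{\left(q \right)} = \frac{-53 + 10^{2}}{-62 + q} = \frac{-53 + 100}{-62 + q} = \frac{47}{-62 + q}$)
$\frac{1}{p + j{\left(-187 \right)}} = \frac{1}{529 + \frac{47}{-62 - 187}} = \frac{1}{529 + \frac{47}{-249}} = \frac{1}{529 + 47 \left(- \frac{1}{249}\right)} = \frac{1}{529 - \frac{47}{249}} = \frac{1}{\frac{131674}{249}} = \frac{249}{131674}$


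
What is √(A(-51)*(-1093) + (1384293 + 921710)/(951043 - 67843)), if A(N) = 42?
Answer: I*√10576140834/480 ≈ 214.25*I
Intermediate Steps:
√(A(-51)*(-1093) + (1384293 + 921710)/(951043 - 67843)) = √(42*(-1093) + (1384293 + 921710)/(951043 - 67843)) = √(-45906 + 2306003/883200) = √(-45906 + 2306003*(1/883200)) = √(-45906 + 100261/38400) = √(-1762690139/38400) = I*√10576140834/480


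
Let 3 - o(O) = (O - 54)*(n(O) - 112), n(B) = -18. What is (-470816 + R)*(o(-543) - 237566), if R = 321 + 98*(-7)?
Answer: 148503529313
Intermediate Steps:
R = -365 (R = 321 - 686 = -365)
o(O) = -7017 + 130*O (o(O) = 3 - (O - 54)*(-18 - 112) = 3 - (-54 + O)*(-130) = 3 - (7020 - 130*O) = 3 + (-7020 + 130*O) = -7017 + 130*O)
(-470816 + R)*(o(-543) - 237566) = (-470816 - 365)*((-7017 + 130*(-543)) - 237566) = -471181*((-7017 - 70590) - 237566) = -471181*(-77607 - 237566) = -471181*(-315173) = 148503529313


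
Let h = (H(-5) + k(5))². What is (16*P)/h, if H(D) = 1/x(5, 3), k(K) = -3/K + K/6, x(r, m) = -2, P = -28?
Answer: -6300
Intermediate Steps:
k(K) = -3/K + K/6 (k(K) = -3/K + K*(⅙) = -3/K + K/6)
H(D) = -½ (H(D) = 1/(-2) = -½)
h = 16/225 (h = (-½ + (-3/5 + (⅙)*5))² = (-½ + (-3*⅕ + ⅚))² = (-½ + (-⅗ + ⅚))² = (-½ + 7/30)² = (-4/15)² = 16/225 ≈ 0.071111)
(16*P)/h = (16*(-28))/(16/225) = -448*225/16 = -6300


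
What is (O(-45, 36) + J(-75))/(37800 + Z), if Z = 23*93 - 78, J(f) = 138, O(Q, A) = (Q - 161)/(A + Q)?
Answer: 1448/358749 ≈ 0.0040362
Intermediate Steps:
O(Q, A) = (-161 + Q)/(A + Q)
Z = 2061 (Z = 2139 - 78 = 2061)
(O(-45, 36) + J(-75))/(37800 + Z) = ((-161 - 45)/(36 - 45) + 138)/(37800 + 2061) = (-206/(-9) + 138)/39861 = (-⅑*(-206) + 138)*(1/39861) = (206/9 + 138)*(1/39861) = (1448/9)*(1/39861) = 1448/358749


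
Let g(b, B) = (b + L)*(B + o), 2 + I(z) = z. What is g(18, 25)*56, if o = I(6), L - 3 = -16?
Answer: 8120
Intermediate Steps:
L = -13 (L = 3 - 16 = -13)
I(z) = -2 + z
o = 4 (o = -2 + 6 = 4)
g(b, B) = (-13 + b)*(4 + B) (g(b, B) = (b - 13)*(B + 4) = (-13 + b)*(4 + B))
g(18, 25)*56 = (-52 - 13*25 + 4*18 + 25*18)*56 = (-52 - 325 + 72 + 450)*56 = 145*56 = 8120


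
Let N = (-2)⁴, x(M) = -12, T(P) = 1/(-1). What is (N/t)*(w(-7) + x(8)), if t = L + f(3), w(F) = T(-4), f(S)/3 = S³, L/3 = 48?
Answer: -208/225 ≈ -0.92444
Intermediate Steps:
T(P) = -1
L = 144 (L = 3*48 = 144)
f(S) = 3*S³
w(F) = -1
N = 16
t = 225 (t = 144 + 3*3³ = 144 + 3*27 = 144 + 81 = 225)
(N/t)*(w(-7) + x(8)) = (16/225)*(-1 - 12) = (16*(1/225))*(-13) = (16/225)*(-13) = -208/225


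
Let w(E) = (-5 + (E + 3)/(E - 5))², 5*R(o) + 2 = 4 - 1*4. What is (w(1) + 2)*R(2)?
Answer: -76/5 ≈ -15.200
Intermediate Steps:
R(o) = -⅖ (R(o) = -⅖ + (4 - 1*4)/5 = -⅖ + (4 - 4)/5 = -⅖ + (⅕)*0 = -⅖ + 0 = -⅖)
w(E) = (-5 + (3 + E)/(-5 + E))²
(w(1) + 2)*R(2) = (16*(-7 + 1)²/(-5 + 1)² + 2)*(-⅖) = (16*(-6)²/(-4)² + 2)*(-⅖) = (16*36*(1/16) + 2)*(-⅖) = (36 + 2)*(-⅖) = 38*(-⅖) = -76/5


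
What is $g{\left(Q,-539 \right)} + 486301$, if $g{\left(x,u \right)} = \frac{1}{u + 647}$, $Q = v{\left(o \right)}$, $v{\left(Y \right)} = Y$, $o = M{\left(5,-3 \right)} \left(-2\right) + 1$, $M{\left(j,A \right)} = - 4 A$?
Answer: $\frac{52520509}{108} \approx 4.863 \cdot 10^{5}$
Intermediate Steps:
$o = -23$ ($o = \left(-4\right) \left(-3\right) \left(-2\right) + 1 = 12 \left(-2\right) + 1 = -24 + 1 = -23$)
$Q = -23$
$g{\left(x,u \right)} = \frac{1}{647 + u}$
$g{\left(Q,-539 \right)} + 486301 = \frac{1}{647 - 539} + 486301 = \frac{1}{108} + 486301 = \frac{52520509}{108}$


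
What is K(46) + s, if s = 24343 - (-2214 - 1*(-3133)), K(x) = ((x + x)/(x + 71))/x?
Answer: 2740610/117 ≈ 23424.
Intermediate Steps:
K(x) = 2/(71 + x) (K(x) = ((2*x)/(71 + x))/x = (2*x/(71 + x))/x = 2/(71 + x))
s = 23424 (s = 24343 - (-2214 + 3133) = 24343 - 1*919 = 24343 - 919 = 23424)
K(46) + s = 2/(71 + 46) + 23424 = 2/117 + 23424 = 2740610/117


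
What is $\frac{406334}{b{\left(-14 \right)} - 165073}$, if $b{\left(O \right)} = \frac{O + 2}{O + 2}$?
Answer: $- \frac{10693}{4344} \approx -2.4616$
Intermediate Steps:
$b{\left(O \right)} = 1$ ($b{\left(O \right)} = \frac{2 + O}{2 + O} = 1$)
$\frac{406334}{b{\left(-14 \right)} - 165073} = \frac{406334}{1 - 165073} = \frac{406334}{-165072} = 406334 \left(- \frac{1}{165072}\right) = - \frac{10693}{4344}$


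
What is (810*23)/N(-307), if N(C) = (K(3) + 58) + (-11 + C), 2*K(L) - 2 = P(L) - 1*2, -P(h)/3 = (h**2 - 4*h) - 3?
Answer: -18630/251 ≈ -74.223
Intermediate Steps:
P(h) = 9 - 3*h**2 + 12*h (P(h) = -3*((h**2 - 4*h) - 3) = -3*(-3 + h**2 - 4*h) = 9 - 3*h**2 + 12*h)
K(L) = 9/2 + 6*L - 3*L**2/2 (K(L) = 1 + ((9 - 3*L**2 + 12*L) - 1*2)/2 = 1 + ((9 - 3*L**2 + 12*L) - 2)/2 = 1 + (7 - 3*L**2 + 12*L)/2 = 1 + (7/2 + 6*L - 3*L**2/2) = 9/2 + 6*L - 3*L**2/2)
N(C) = 56 + C (N(C) = ((9/2 + 6*3 - 3/2*3**2) + 58) + (-11 + C) = ((9/2 + 18 - 3/2*9) + 58) + (-11 + C) = ((9/2 + 18 - 27/2) + 58) + (-11 + C) = (9 + 58) + (-11 + C) = 67 + (-11 + C) = 56 + C)
(810*23)/N(-307) = (810*23)/(56 - 307) = 18630/(-251) = 18630*(-1/251) = -18630/251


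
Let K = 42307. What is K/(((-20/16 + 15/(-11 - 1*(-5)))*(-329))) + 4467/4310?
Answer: 30056693/850794 ≈ 35.328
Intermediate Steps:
K/(((-20/16 + 15/(-11 - 1*(-5)))*(-329))) + 4467/4310 = 42307/(((-20/16 + 15/(-11 - 1*(-5)))*(-329))) + 4467/4310 = 42307/(((-20*1/16 + 15/(-11 + 5))*(-329))) + 4467*(1/4310) = 42307/(((-5/4 + 15/(-6))*(-329))) + 4467/4310 = 42307/(((-5/4 + 15*(-⅙))*(-329))) + 4467/4310 = 42307/(((-5/4 - 5/2)*(-329))) + 4467/4310 = 42307/((-15/4*(-329))) + 4467/4310 = 42307/(4935/4) + 4467/4310 = 42307*(4/4935) + 4467/4310 = 169228/4935 + 4467/4310 = 30056693/850794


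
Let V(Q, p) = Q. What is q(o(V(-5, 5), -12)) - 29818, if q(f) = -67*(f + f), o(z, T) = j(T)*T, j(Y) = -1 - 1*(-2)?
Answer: -28210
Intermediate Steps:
j(Y) = 1 (j(Y) = -1 + 2 = 1)
o(z, T) = T (o(z, T) = 1*T = T)
q(f) = -134*f
q(o(V(-5, 5), -12)) - 29818 = -134*(-12) - 29818 = 1608 - 29818 = -28210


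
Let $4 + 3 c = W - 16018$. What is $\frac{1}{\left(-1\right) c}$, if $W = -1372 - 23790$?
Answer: $\frac{1}{13728} \approx 7.2844 \cdot 10^{-5}$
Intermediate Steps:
$W = -25162$ ($W = -1372 - 23790 = -25162$)
$c = -13728$ ($c = - \frac{4}{3} + \frac{-25162 - 16018}{3} = - \frac{4}{3} + \frac{1}{3} \left(-41180\right) = - \frac{4}{3} - \frac{41180}{3} = -13728$)
$\frac{1}{\left(-1\right) c} = \frac{1}{\left(-1\right) \left(-13728\right)} = \frac{1}{13728}$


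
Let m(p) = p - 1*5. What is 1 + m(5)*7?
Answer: 1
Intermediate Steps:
m(p) = -5 + p (m(p) = p - 5 = -5 + p)
1 + m(5)*7 = 1 + (-5 + 5)*7 = 1 + 0*7 = 1 + 0 = 1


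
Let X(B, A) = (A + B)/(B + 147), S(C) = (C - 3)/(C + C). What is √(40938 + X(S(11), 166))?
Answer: 54*√36890718/1621 ≈ 202.33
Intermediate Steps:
S(C) = (-3 + C)/(2*C) (S(C) = (-3 + C)/((2*C)) = (-3 + C)*(1/(2*C)) = (-3 + C)/(2*C))
X(B, A) = (A + B)/(147 + B)
√(40938 + X(S(11), 166)) = √(40938 + (166 + (½)*(-3 + 11)/11)/(147 + (½)*(-3 + 11)/11)) = √(40938 + (166 + (½)*(1/11)*8)/(147 + (½)*(1/11)*8)) = √(40938 + (166 + 4/11)/(147 + 4/11)) = √(40938 + (1830/11)/(1621/11)) = √(40938 + (11/1621)*(1830/11)) = √(40938 + 1830/1621) = √(66362328/1621) = 54*√36890718/1621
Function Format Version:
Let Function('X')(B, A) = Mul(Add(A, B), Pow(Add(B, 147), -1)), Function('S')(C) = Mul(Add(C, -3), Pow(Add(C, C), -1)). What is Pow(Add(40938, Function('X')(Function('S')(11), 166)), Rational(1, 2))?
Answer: Mul(Rational(54, 1621), Pow(36890718, Rational(1, 2))) ≈ 202.33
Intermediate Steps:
Function('S')(C) = Mul(Rational(1, 2), Pow(C, -1), Add(-3, C)) (Function('S')(C) = Mul(Add(-3, C), Pow(Mul(2, C), -1)) = Mul(Add(-3, C), Mul(Rational(1, 2), Pow(C, -1))) = Mul(Rational(1, 2), Pow(C, -1), Add(-3, C)))
Function('X')(B, A) = Mul(Pow(Add(147, B), -1), Add(A, B)) (Function('X')(B, A) = Mul(Add(A, B), Pow(Add(147, B), -1)) = Mul(Pow(Add(147, B), -1), Add(A, B)))
Pow(Add(40938, Function('X')(Function('S')(11), 166)), Rational(1, 2)) = Pow(Add(40938, Mul(Pow(Add(147, Mul(Rational(1, 2), Pow(11, -1), Add(-3, 11))), -1), Add(166, Mul(Rational(1, 2), Pow(11, -1), Add(-3, 11))))), Rational(1, 2)) = Pow(Add(40938, Mul(Pow(Add(147, Mul(Rational(1, 2), Rational(1, 11), 8)), -1), Add(166, Mul(Rational(1, 2), Rational(1, 11), 8)))), Rational(1, 2)) = Pow(Add(40938, Mul(Pow(Add(147, Rational(4, 11)), -1), Add(166, Rational(4, 11)))), Rational(1, 2)) = Pow(Add(40938, Mul(Pow(Rational(1621, 11), -1), Rational(1830, 11))), Rational(1, 2)) = Pow(Add(40938, Mul(Rational(11, 1621), Rational(1830, 11))), Rational(1, 2)) = Pow(Add(40938, Rational(1830, 1621)), Rational(1, 2)) = Pow(Rational(66362328, 1621), Rational(1, 2)) = Mul(Rational(54, 1621), Pow(36890718, Rational(1, 2)))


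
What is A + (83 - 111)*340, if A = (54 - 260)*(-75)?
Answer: 5930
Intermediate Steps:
A = 15450 (A = -206*(-75) = 15450)
A + (83 - 111)*340 = 15450 + (83 - 111)*340 = 15450 - 28*340 = 15450 - 9520 = 5930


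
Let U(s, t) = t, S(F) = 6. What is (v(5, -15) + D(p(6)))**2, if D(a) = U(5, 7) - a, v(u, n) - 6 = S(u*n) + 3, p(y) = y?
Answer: 256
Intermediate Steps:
v(u, n) = 15 (v(u, n) = 6 + (6 + 3) = 6 + 9 = 15)
D(a) = 7 - a
(v(5, -15) + D(p(6)))**2 = (15 + (7 - 1*6))**2 = (15 + (7 - 6))**2 = (15 + 1)**2 = 16**2 = 256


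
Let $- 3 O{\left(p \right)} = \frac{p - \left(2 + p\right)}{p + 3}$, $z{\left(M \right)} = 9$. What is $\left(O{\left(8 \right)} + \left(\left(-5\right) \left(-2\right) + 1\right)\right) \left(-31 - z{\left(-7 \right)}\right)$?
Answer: $- \frac{14600}{33} \approx -442.42$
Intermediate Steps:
$O{\left(p \right)} = \frac{2}{3 \left(3 + p\right)}$ ($O{\left(p \right)} = - \frac{\left(p - \left(2 + p\right)\right) \frac{1}{p + 3}}{3} = - \frac{\left(-2\right) \frac{1}{3 + p}}{3} = \frac{2}{3 \left(3 + p\right)}$)
$\left(O{\left(8 \right)} + \left(\left(-5\right) \left(-2\right) + 1\right)\right) \left(-31 - z{\left(-7 \right)}\right) = \left(\frac{2}{3 \left(3 + 8\right)} + \left(\left(-5\right) \left(-2\right) + 1\right)\right) \left(-31 - 9\right) = \left(\frac{2}{3 \cdot 11} + \left(10 + 1\right)\right) \left(-31 - 9\right) = \left(\frac{2}{3} \cdot \frac{1}{11} + 11\right) \left(-40\right) = \left(\frac{2}{33} + 11\right) \left(-40\right) = \frac{365}{33} \left(-40\right) = - \frac{14600}{33}$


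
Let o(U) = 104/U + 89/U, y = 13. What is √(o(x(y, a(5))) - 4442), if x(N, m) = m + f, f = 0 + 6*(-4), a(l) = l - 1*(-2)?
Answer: I*√1287019/17 ≈ 66.733*I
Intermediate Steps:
a(l) = 2 + l (a(l) = l + 2 = 2 + l)
f = -24 (f = 0 - 24 = -24)
x(N, m) = -24 + m (x(N, m) = m - 24 = -24 + m)
o(U) = 193/U
√(o(x(y, a(5))) - 4442) = √(193/(-24 + (2 + 5)) - 4442) = √(193/(-24 + 7) - 4442) = √(193/(-17) - 4442) = √(193*(-1/17) - 4442) = √(-193/17 - 4442) = √(-75707/17) = I*√1287019/17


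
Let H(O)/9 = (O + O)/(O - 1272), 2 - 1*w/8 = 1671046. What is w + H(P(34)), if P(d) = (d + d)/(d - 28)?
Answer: -25279553938/1891 ≈ -1.3368e+7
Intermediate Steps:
P(d) = 2*d/(-28 + d) (P(d) = (2*d)/(-28 + d) = 2*d/(-28 + d))
w = -13368352 (w = 16 - 8*1671046 = 16 - 13368368 = -13368352)
H(O) = 18*O/(-1272 + O) (H(O) = 9*((O + O)/(O - 1272)) = 9*((2*O)/(-1272 + O)) = 9*(2*O/(-1272 + O)) = 18*O/(-1272 + O))
w + H(P(34)) = -13368352 + 18*(2*34/(-28 + 34))/(-1272 + 2*34/(-28 + 34)) = -13368352 + 18*(2*34/6)/(-1272 + 2*34/6) = -13368352 + 18*(2*34*(⅙))/(-1272 + 2*34*(⅙)) = -13368352 + 18*(34/3)/(-1272 + 34/3) = -13368352 + 18*(34/3)/(-3782/3) = -13368352 + 18*(34/3)*(-3/3782) = -13368352 - 306/1891 = -25279553938/1891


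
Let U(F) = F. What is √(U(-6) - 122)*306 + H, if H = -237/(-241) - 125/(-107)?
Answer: 55484/25787 + 2448*I*√2 ≈ 2.1516 + 3462.0*I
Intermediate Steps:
H = 55484/25787 (H = -237*(-1/241) - 125*(-1/107) = 237/241 + 125/107 = 55484/25787 ≈ 2.1516)
√(U(-6) - 122)*306 + H = √(-6 - 122)*306 + 55484/25787 = √(-128)*306 + 55484/25787 = (8*I*√2)*306 + 55484/25787 = 2448*I*√2 + 55484/25787 = 55484/25787 + 2448*I*√2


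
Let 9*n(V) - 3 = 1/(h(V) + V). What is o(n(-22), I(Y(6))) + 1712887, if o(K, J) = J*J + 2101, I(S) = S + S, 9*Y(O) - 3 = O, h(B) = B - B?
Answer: 1714992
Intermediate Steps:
h(B) = 0
Y(O) = ⅓ + O/9
n(V) = ⅓ + 1/(9*V) (n(V) = ⅓ + 1/(9*(0 + V)) = ⅓ + 1/(9*V))
I(S) = 2*S
o(K, J) = 2101 + J² (o(K, J) = J² + 2101 = 2101 + J²)
o(n(-22), I(Y(6))) + 1712887 = (2101 + (2*(⅓ + (⅑)*6))²) + 1712887 = (2101 + (2*(⅓ + ⅔))²) + 1712887 = (2101 + (2*1)²) + 1712887 = (2101 + 2²) + 1712887 = (2101 + 4) + 1712887 = 2105 + 1712887 = 1714992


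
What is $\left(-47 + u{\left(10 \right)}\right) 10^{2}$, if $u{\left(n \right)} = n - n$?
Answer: $-4700$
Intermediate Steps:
$u{\left(n \right)} = 0$
$\left(-47 + u{\left(10 \right)}\right) 10^{2} = \left(-47 + 0\right) 10^{2} = \left(-47\right) 100 = -4700$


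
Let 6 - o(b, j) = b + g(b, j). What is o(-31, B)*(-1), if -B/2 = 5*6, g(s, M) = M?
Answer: -97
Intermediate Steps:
B = -60 (B = -10*6 = -2*30 = -60)
o(b, j) = 6 - b - j (o(b, j) = 6 - (b + j) = 6 + (-b - j) = 6 - b - j)
o(-31, B)*(-1) = (6 - 1*(-31) - 1*(-60))*(-1) = (6 + 31 + 60)*(-1) = 97*(-1) = -97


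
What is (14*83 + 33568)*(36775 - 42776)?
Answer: -208414730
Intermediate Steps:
(14*83 + 33568)*(36775 - 42776) = (1162 + 33568)*(-6001) = 34730*(-6001) = -208414730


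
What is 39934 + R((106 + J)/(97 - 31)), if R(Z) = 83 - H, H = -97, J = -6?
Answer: 40114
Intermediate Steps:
R(Z) = 180 (R(Z) = 83 - 1*(-97) = 83 + 97 = 180)
39934 + R((106 + J)/(97 - 31)) = 39934 + 180 = 40114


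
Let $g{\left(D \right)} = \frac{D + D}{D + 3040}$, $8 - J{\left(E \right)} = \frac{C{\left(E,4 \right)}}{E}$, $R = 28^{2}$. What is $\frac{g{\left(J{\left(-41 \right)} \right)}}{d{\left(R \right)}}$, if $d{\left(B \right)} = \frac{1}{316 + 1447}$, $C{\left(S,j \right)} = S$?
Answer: $\frac{24682}{3047} \approx 8.1004$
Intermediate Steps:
$R = 784$
$J{\left(E \right)} = 7$ ($J{\left(E \right)} = 8 - \frac{E}{E} = 8 - 1 = 7$)
$g{\left(D \right)} = \frac{2 D}{3040 + D}$
$d{\left(B \right)} = \frac{1}{1763}$
$\frac{g{\left(J{\left(-41 \right)} \right)}}{d{\left(R \right)}} = 2 \cdot 7 \frac{1}{3040 + 7} \frac{1}{\frac{1}{1763}} = 2 \cdot 7 \cdot \frac{1}{3047} \cdot 1763 = \frac{14}{3047} \cdot 1763 = \frac{24682}{3047}$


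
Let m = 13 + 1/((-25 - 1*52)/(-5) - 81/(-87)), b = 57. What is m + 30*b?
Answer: 4080209/2368 ≈ 1723.1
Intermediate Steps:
m = 30929/2368 (m = 13 + 1/((-25 - 52)*(-⅕) - 81*(-1/87)) = 13 + 1/(-77*(-⅕) + 27/29) = 13 + 1/(77/5 + 27/29) = 13 + 1/(2368/145) = 13 + 145/2368 = 30929/2368 ≈ 13.061)
m + 30*b = 30929/2368 + 30*57 = 30929/2368 + 1710 = 4080209/2368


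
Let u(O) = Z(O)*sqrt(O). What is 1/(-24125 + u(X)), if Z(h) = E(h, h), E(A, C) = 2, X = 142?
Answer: -24125/582015057 - 2*sqrt(142)/582015057 ≈ -4.1492e-5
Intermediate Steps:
Z(h) = 2
u(O) = 2*sqrt(O)
1/(-24125 + u(X)) = 1/(-24125 + 2*sqrt(142))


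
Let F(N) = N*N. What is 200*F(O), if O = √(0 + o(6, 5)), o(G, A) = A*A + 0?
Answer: 5000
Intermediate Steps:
o(G, A) = A² (o(G, A) = A² + 0 = A²)
O = 5 (O = √(0 + 5²) = √(0 + 25) = √25 = 5)
F(N) = N²
200*F(O) = 200*5² = 200*25 = 5000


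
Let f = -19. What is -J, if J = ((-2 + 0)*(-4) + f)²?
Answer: -121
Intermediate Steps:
J = 121 (J = ((-2 + 0)*(-4) - 19)² = (-2*(-4) - 19)² = (8 - 19)² = (-11)² = 121)
-J = -1*121 = -121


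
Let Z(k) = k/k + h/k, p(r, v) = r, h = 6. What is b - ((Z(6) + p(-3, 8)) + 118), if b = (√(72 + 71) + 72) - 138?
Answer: -183 + √143 ≈ -171.04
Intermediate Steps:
Z(k) = 1 + 6/k (Z(k) = k/k + 6/k = 1 + 6/k)
b = -66 + √143 (b = (√143 + 72) - 138 = (72 + √143) - 138 = -66 + √143 ≈ -54.042)
b - ((Z(6) + p(-3, 8)) + 118) = (-66 + √143) - (((6 + 6)/6 - 3) + 118) = (-66 + √143) - (((⅙)*12 - 3) + 118) = (-66 + √143) - ((2 - 3) + 118) = (-66 + √143) - (-1 + 118) = (-66 + √143) - 1*117 = (-66 + √143) - 117 = -183 + √143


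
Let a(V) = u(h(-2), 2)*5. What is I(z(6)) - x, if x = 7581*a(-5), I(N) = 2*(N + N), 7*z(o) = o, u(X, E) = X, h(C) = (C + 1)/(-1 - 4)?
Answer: -53043/7 ≈ -7577.6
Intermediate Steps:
h(C) = -⅕ - C/5 (h(C) = (1 + C)/(-5) = (1 + C)*(-⅕) = -⅕ - C/5)
z(o) = o/7
a(V) = 1 (a(V) = (-⅕ - ⅕*(-2))*5 = (-⅕ + ⅖)*5 = (⅕)*5 = 1)
I(N) = 4*N (I(N) = 2*(2*N) = 4*N)
x = 7581 (x = 7581*1 = 7581)
I(z(6)) - x = 4*((⅐)*6) - 1*7581 = 4*(6/7) - 7581 = 24/7 - 7581 = -53043/7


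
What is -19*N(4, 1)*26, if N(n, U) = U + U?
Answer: -988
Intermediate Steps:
N(n, U) = 2*U
-19*N(4, 1)*26 = -38*26 = -988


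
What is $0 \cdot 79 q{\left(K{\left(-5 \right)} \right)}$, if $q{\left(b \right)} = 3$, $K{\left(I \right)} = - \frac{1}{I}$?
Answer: $0$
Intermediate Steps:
$0 \cdot 79 q{\left(K{\left(-5 \right)} \right)} = 0 \cdot 79 \cdot 3 = 0 \cdot 3 = 0$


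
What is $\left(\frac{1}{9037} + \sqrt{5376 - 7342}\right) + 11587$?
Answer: $\frac{104711720}{9037} + i \sqrt{1966} \approx 11587.0 + 44.34 i$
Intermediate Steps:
$\left(\frac{1}{9037} + \sqrt{5376 - 7342}\right) + 11587 = \left(\frac{1}{9037} + \sqrt{-1966}\right) + 11587 = \left(\frac{1}{9037} + i \sqrt{1966}\right) + 11587 = \frac{104711720}{9037} + i \sqrt{1966}$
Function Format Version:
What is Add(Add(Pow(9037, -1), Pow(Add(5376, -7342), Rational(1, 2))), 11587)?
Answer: Add(Rational(104711720, 9037), Mul(I, Pow(1966, Rational(1, 2)))) ≈ Add(11587., Mul(44.340, I))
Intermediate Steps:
Add(Add(Pow(9037, -1), Pow(Add(5376, -7342), Rational(1, 2))), 11587) = Add(Add(Rational(1, 9037), Pow(-1966, Rational(1, 2))), 11587) = Add(Add(Rational(1, 9037), Mul(I, Pow(1966, Rational(1, 2)))), 11587) = Add(Rational(104711720, 9037), Mul(I, Pow(1966, Rational(1, 2))))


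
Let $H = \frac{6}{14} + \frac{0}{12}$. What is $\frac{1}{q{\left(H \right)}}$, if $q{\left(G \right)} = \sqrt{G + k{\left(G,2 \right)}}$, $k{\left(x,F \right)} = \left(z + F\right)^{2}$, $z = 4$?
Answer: $\frac{\sqrt{1785}}{255} \approx 0.16568$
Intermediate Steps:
$H = \frac{3}{7}$ ($H = 6 \cdot \frac{1}{14} + 0 \cdot \frac{1}{12} = \frac{3}{7} + 0 = \frac{3}{7} \approx 0.42857$)
$k{\left(x,F \right)} = \left(4 + F\right)^{2}$
$q{\left(G \right)} = \sqrt{36 + G}$ ($q{\left(G \right)} = \sqrt{G + \left(4 + 2\right)^{2}} = \sqrt{G + 6^{2}} = \sqrt{G + 36} = \sqrt{36 + G}$)
$\frac{1}{q{\left(H \right)}} = \frac{1}{\sqrt{36 + \frac{3}{7}}} = \frac{1}{\sqrt{\frac{255}{7}}} = \frac{1}{\frac{1}{7} \sqrt{1785}} = \frac{\sqrt{1785}}{255}$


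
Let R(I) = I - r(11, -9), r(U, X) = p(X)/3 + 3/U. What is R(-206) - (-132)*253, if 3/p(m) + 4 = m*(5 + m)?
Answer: 11682773/352 ≈ 33190.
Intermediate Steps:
p(m) = 3/(-4 + m*(5 + m))
r(U, X) = 1/(-4 + X² + 5*X) + 3/U (r(U, X) = (3/(-4 + X² + 5*X))/3 + 3/U = (3/(-4 + X² + 5*X))*(⅓) + 3/U = 1/(-4 + X² + 5*X) + 3/U)
R(I) = -107/352 + I (R(I) = I - (-12 + 11 + 3*(-9)² + 15*(-9))/(11*(-4 + (-9)² + 5*(-9))) = I - (-12 + 11 + 3*81 - 135)/(11*(-4 + 81 - 45)) = I - (-12 + 11 + 243 - 135)/(11*32) = I - 107/(11*32) = I - 1*107/352 = I - 107/352 = -107/352 + I)
R(-206) - (-132)*253 = (-107/352 - 206) - (-132)*253 = -72619/352 - 1*(-33396) = -72619/352 + 33396 = 11682773/352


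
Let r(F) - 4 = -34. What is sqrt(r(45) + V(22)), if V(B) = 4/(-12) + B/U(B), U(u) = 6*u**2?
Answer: I*sqrt(132099)/66 ≈ 5.5069*I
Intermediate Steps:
r(F) = -30 (r(F) = 4 - 34 = -30)
V(B) = -1/3 + 1/(6*B) (V(B) = 4/(-12) + B/((6*B**2)) = 4*(-1/12) + B*(1/(6*B**2)) = -1/3 + 1/(6*B))
sqrt(r(45) + V(22)) = sqrt(-30 + (1/6)*(1 - 2*22)/22) = sqrt(-30 + (1/6)*(1/22)*(1 - 44)) = sqrt(-30 + (1/6)*(1/22)*(-43)) = sqrt(-30 - 43/132) = sqrt(-4003/132) = I*sqrt(132099)/66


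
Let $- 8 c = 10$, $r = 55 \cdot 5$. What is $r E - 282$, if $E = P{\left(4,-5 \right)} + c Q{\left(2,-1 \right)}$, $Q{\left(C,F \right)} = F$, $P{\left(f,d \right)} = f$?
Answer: $\frac{4647}{4} \approx 1161.8$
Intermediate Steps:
$r = 275$
$c = - \frac{5}{4}$ ($c = \left(- \frac{1}{8}\right) 10 = - \frac{5}{4} \approx -1.25$)
$E = \frac{21}{4}$ ($E = 4 - - \frac{5}{4} = 4 + \frac{5}{4} = \frac{21}{4} \approx 5.25$)
$r E - 282 = 275 \cdot \frac{21}{4} - 282 = \frac{5775}{4} - 282 = \frac{4647}{4}$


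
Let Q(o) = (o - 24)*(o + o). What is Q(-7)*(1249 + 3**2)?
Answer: 545972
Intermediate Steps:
Q(o) = 2*o*(-24 + o) (Q(o) = (-24 + o)*(2*o) = 2*o*(-24 + o))
Q(-7)*(1249 + 3**2) = (2*(-7)*(-24 - 7))*(1249 + 3**2) = (2*(-7)*(-31))*(1249 + 9) = 434*1258 = 545972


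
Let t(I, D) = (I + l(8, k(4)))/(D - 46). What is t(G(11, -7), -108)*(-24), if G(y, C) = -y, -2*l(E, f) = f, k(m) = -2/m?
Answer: -129/77 ≈ -1.6753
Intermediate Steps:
l(E, f) = -f/2
t(I, D) = (¼ + I)/(-46 + D) (t(I, D) = (I - (-1)/4)/(D - 46) = (I - (-1)/4)/(-46 + D) = (I - ½*(-½))/(-46 + D) = (I + ¼)/(-46 + D) = (¼ + I)/(-46 + D))
t(G(11, -7), -108)*(-24) = ((¼ - 1*11)/(-46 - 108))*(-24) = ((¼ - 11)/(-154))*(-24) = -1/154*(-43/4)*(-24) = (43/616)*(-24) = -129/77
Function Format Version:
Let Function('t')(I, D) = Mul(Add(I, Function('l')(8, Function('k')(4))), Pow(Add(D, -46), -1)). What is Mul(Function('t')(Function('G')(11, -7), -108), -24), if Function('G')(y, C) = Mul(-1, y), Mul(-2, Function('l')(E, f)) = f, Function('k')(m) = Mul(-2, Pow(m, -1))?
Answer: Rational(-129, 77) ≈ -1.6753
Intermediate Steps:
Function('l')(E, f) = Mul(Rational(-1, 2), f)
Function('t')(I, D) = Mul(Pow(Add(-46, D), -1), Add(Rational(1, 4), I)) (Function('t')(I, D) = Mul(Add(I, Mul(Rational(-1, 2), Mul(-2, Pow(4, -1)))), Pow(Add(D, -46), -1)) = Mul(Add(I, Mul(Rational(-1, 2), Mul(-2, Rational(1, 4)))), Pow(Add(-46, D), -1)) = Mul(Add(I, Mul(Rational(-1, 2), Rational(-1, 2))), Pow(Add(-46, D), -1)) = Mul(Add(I, Rational(1, 4)), Pow(Add(-46, D), -1)) = Mul(Add(Rational(1, 4), I), Pow(Add(-46, D), -1)) = Mul(Pow(Add(-46, D), -1), Add(Rational(1, 4), I)))
Mul(Function('t')(Function('G')(11, -7), -108), -24) = Mul(Mul(Pow(Add(-46, -108), -1), Add(Rational(1, 4), Mul(-1, 11))), -24) = Mul(Mul(Pow(-154, -1), Add(Rational(1, 4), -11)), -24) = Mul(Mul(Rational(-1, 154), Rational(-43, 4)), -24) = Mul(Rational(43, 616), -24) = Rational(-129, 77)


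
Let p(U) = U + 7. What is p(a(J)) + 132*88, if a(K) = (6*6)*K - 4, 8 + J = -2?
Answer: 11259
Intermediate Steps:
J = -10 (J = -8 - 2 = -10)
a(K) = -4 + 36*K (a(K) = 36*K - 4 = -4 + 36*K)
p(U) = 7 + U
p(a(J)) + 132*88 = (7 + (-4 + 36*(-10))) + 132*88 = (7 + (-4 - 360)) + 11616 = (7 - 364) + 11616 = -357 + 11616 = 11259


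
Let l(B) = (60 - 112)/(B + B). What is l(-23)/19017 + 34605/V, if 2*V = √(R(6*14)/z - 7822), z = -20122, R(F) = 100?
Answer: 26/437391 - 34605*I*√197943112178/19674298 ≈ 5.9443e-5 - 782.55*I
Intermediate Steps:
l(B) = -26/B (l(B) = -52*1/(2*B) = -26/B)
V = I*√197943112178/10061 (V = √(100/(-20122) - 7822)/2 = √(100*(-1/20122) - 7822)/2 = √(-50/10061 - 7822)/2 = √(-78697192/10061)/2 = (2*I*√197943112178/10061)/2 = I*√197943112178/10061 ≈ 44.221*I)
l(-23)/19017 + 34605/V = -26/(-23)/19017 + 34605/((I*√197943112178/10061)) = -26*(-1/23)*(1/19017) + 34605*(-I*√197943112178/19674298) = (26/23)*(1/19017) - 34605*I*√197943112178/19674298 = 26/437391 - 34605*I*√197943112178/19674298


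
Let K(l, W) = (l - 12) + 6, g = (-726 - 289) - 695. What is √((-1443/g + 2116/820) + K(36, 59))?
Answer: √18254937990/23370 ≈ 5.7814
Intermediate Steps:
g = -1710 (g = -1015 - 695 = -1710)
K(l, W) = -6 + l (K(l, W) = (-12 + l) + 6 = -6 + l)
√((-1443/g + 2116/820) + K(36, 59)) = √((-1443/(-1710) + 2116/820) + (-6 + 36)) = √((-1443*(-1/1710) + 2116*(1/820)) + 30) = √((481/570 + 529/205) + 30) = √(80027/23370 + 30) = √(781127/23370) = √18254937990/23370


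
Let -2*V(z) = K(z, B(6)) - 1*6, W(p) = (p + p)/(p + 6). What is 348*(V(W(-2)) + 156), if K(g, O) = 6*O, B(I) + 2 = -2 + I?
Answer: 53244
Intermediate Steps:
B(I) = -4 + I (B(I) = -2 + (-2 + I) = -4 + I)
W(p) = 2*p/(6 + p) (W(p) = (2*p)/(6 + p) = 2*p/(6 + p))
V(z) = -3 (V(z) = -(6*(-4 + 6) - 1*6)/2 = -(6*2 - 6)/2 = -(12 - 6)/2 = -1/2*6 = -3)
348*(V(W(-2)) + 156) = 348*(-3 + 156) = 348*153 = 53244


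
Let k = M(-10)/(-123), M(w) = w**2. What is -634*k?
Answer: 63400/123 ≈ 515.45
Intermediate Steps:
k = -100/123 (k = (-10)**2/(-123) = 100*(-1/123) = -100/123 ≈ -0.81301)
-634*k = -634*(-100/123) = 63400/123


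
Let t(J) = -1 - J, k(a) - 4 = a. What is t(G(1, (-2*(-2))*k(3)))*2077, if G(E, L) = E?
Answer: -4154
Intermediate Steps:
k(a) = 4 + a
t(G(1, (-2*(-2))*k(3)))*2077 = (-1 - 1*1)*2077 = (-1 - 1)*2077 = -2*2077 = -4154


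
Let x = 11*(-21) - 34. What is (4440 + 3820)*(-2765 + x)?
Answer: -25027800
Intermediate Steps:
x = -265 (x = -231 - 34 = -265)
(4440 + 3820)*(-2765 + x) = (4440 + 3820)*(-2765 - 265) = 8260*(-3030) = -25027800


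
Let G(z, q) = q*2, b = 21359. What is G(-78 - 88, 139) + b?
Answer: 21637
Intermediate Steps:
G(z, q) = 2*q
G(-78 - 88, 139) + b = 2*139 + 21359 = 278 + 21359 = 21637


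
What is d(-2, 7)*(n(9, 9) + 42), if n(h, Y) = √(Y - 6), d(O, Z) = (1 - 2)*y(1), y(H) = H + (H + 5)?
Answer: -294 - 7*√3 ≈ -306.12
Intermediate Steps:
y(H) = 5 + 2*H (y(H) = H + (5 + H) = 5 + 2*H)
d(O, Z) = -7 (d(O, Z) = (1 - 2)*(5 + 2*1) = -(5 + 2) = -1*7 = -7)
n(h, Y) = √(-6 + Y)
d(-2, 7)*(n(9, 9) + 42) = -7*(√(-6 + 9) + 42) = -7*(√3 + 42) = -7*(42 + √3) = -294 - 7*√3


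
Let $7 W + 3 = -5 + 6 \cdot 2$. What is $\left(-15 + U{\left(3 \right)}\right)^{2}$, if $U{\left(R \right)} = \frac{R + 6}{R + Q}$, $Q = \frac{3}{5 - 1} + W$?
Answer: $\frac{2442969}{14641} \approx 166.86$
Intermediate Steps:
$W = \frac{4}{7}$ ($W = - \frac{3}{7} + \frac{-5 + 6 \cdot 2}{7} = - \frac{3}{7} + \frac{-5 + 12}{7} = - \frac{3}{7} + \frac{1}{7} \cdot 7 = - \frac{3}{7} + 1 = \frac{4}{7} \approx 0.57143$)
$Q = \frac{37}{28}$ ($Q = \frac{3}{5 - 1} + \frac{4}{7} = \frac{3}{4} + \frac{4}{7} = \frac{37}{28} \approx 1.3214$)
$U{\left(R \right)} = \frac{6 + R}{\frac{37}{28} + R}$ ($U{\left(R \right)} = \frac{R + 6}{R + \frac{37}{28}} = \frac{6 + R}{\frac{37}{28} + R}$)
$\left(-15 + U{\left(3 \right)}\right)^{2} = \left(-15 + \frac{28 \left(6 + 3\right)}{37 + 28 \cdot 3}\right)^{2} = \left(-15 + 28 \frac{1}{37 + 84} \cdot 9\right)^{2} = \left(-15 + 28 \cdot \frac{1}{121} \cdot 9\right)^{2} = \left(-15 + \frac{252}{121}\right)^{2} = \left(- \frac{1563}{121}\right)^{2} = \frac{2442969}{14641}$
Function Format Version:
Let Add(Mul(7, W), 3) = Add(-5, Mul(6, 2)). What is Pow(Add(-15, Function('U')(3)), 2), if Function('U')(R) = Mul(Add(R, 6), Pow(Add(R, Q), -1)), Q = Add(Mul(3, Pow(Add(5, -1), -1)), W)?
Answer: Rational(2442969, 14641) ≈ 166.86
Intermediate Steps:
W = Rational(4, 7) (W = Add(Rational(-3, 7), Mul(Rational(1, 7), Add(-5, Mul(6, 2)))) = Add(Rational(-3, 7), Mul(Rational(1, 7), Add(-5, 12))) = Add(Rational(-3, 7), Mul(Rational(1, 7), 7)) = Add(Rational(-3, 7), 1) = Rational(4, 7) ≈ 0.57143)
Q = Rational(37, 28) (Q = Add(Mul(3, Pow(Add(5, -1), -1)), Rational(4, 7)) = Add(Mul(3, Pow(4, -1)), Rational(4, 7)) = Add(Mul(3, Rational(1, 4)), Rational(4, 7)) = Add(Rational(3, 4), Rational(4, 7)) = Rational(37, 28) ≈ 1.3214)
Function('U')(R) = Mul(Pow(Add(Rational(37, 28), R), -1), Add(6, R)) (Function('U')(R) = Mul(Add(R, 6), Pow(Add(R, Rational(37, 28)), -1)) = Mul(Add(6, R), Pow(Add(Rational(37, 28), R), -1)) = Mul(Pow(Add(Rational(37, 28), R), -1), Add(6, R)))
Pow(Add(-15, Function('U')(3)), 2) = Pow(Add(-15, Mul(28, Pow(Add(37, Mul(28, 3)), -1), Add(6, 3))), 2) = Pow(Add(-15, Mul(28, Pow(Add(37, 84), -1), 9)), 2) = Pow(Add(-15, Mul(28, Pow(121, -1), 9)), 2) = Pow(Add(-15, Mul(28, Rational(1, 121), 9)), 2) = Pow(Add(-15, Rational(252, 121)), 2) = Pow(Rational(-1563, 121), 2) = Rational(2442969, 14641)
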